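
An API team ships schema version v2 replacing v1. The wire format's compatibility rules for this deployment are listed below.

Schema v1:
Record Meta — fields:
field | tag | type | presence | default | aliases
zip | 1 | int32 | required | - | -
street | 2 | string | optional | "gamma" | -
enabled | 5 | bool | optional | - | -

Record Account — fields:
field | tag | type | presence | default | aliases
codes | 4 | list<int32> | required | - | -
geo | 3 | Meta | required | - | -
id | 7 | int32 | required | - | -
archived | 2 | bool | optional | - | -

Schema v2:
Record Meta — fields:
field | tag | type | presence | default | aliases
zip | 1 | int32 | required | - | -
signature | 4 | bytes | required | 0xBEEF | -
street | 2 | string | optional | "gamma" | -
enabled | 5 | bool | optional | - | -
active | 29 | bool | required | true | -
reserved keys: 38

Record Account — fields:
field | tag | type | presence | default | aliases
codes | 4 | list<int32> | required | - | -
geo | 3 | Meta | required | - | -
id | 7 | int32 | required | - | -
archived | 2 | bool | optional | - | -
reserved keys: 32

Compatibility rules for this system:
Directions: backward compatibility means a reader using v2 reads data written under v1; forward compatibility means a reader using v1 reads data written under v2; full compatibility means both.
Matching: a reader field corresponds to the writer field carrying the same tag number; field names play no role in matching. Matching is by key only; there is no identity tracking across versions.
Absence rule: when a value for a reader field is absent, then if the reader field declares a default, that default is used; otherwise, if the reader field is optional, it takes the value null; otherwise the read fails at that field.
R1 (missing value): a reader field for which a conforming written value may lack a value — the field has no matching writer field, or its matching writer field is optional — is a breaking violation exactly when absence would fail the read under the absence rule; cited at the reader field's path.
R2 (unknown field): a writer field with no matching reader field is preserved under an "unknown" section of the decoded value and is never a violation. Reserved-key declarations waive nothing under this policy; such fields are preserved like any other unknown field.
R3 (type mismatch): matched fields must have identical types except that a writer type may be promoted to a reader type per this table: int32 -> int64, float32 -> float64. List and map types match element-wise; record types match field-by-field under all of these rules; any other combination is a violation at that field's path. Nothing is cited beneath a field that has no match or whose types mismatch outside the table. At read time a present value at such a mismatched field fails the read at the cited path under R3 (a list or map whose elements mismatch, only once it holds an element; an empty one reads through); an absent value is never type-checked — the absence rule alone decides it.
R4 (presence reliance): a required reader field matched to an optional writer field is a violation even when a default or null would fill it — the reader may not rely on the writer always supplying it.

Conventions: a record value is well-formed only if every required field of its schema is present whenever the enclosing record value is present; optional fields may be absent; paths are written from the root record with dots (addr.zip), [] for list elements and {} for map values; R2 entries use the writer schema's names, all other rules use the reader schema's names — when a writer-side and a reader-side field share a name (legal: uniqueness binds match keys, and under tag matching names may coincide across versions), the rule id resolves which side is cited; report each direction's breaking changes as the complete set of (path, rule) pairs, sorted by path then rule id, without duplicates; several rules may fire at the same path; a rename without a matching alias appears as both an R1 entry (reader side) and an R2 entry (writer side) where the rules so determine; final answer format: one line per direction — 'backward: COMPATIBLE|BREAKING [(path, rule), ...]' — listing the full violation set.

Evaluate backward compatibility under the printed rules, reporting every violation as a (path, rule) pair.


the writer's type comes first in each Account pair
backward on Account — v2 reading data written by v1:
  codes: paired with writer codes (list<int32> -> list<int32>; writer required)
  geo: paired with writer geo (Meta -> Meta; writer required)
  id: paired with writer id (int32 -> int32; writer required)
  archived: paired with writer archived (bool -> bool; writer optional)
  geo.zip: paired with writer geo.zip (int32 -> int32; writer required)
  geo.signature: no writer-side match
  geo.street: paired with writer geo.street (string -> string; writer optional)
  geo.enabled: paired with writer geo.enabled (bool -> bool; writer optional)
  geo.active: no writer-side match
  => backward verdict for Account: COMPATIBLE, no violations
the rest of the Account diff is inert for this question:
  added field active to record Meta: required bool, tag 29, default true (in v2 it sits last) -> triggers nothing under Account's printed rules — same verdict
  added field signature to record Meta: required bytes, tag 4, default 0xBEEF (in v2 it sits immediately before street) -> triggers nothing under Account's printed rules — same verdict

backward: COMPATIBLE []


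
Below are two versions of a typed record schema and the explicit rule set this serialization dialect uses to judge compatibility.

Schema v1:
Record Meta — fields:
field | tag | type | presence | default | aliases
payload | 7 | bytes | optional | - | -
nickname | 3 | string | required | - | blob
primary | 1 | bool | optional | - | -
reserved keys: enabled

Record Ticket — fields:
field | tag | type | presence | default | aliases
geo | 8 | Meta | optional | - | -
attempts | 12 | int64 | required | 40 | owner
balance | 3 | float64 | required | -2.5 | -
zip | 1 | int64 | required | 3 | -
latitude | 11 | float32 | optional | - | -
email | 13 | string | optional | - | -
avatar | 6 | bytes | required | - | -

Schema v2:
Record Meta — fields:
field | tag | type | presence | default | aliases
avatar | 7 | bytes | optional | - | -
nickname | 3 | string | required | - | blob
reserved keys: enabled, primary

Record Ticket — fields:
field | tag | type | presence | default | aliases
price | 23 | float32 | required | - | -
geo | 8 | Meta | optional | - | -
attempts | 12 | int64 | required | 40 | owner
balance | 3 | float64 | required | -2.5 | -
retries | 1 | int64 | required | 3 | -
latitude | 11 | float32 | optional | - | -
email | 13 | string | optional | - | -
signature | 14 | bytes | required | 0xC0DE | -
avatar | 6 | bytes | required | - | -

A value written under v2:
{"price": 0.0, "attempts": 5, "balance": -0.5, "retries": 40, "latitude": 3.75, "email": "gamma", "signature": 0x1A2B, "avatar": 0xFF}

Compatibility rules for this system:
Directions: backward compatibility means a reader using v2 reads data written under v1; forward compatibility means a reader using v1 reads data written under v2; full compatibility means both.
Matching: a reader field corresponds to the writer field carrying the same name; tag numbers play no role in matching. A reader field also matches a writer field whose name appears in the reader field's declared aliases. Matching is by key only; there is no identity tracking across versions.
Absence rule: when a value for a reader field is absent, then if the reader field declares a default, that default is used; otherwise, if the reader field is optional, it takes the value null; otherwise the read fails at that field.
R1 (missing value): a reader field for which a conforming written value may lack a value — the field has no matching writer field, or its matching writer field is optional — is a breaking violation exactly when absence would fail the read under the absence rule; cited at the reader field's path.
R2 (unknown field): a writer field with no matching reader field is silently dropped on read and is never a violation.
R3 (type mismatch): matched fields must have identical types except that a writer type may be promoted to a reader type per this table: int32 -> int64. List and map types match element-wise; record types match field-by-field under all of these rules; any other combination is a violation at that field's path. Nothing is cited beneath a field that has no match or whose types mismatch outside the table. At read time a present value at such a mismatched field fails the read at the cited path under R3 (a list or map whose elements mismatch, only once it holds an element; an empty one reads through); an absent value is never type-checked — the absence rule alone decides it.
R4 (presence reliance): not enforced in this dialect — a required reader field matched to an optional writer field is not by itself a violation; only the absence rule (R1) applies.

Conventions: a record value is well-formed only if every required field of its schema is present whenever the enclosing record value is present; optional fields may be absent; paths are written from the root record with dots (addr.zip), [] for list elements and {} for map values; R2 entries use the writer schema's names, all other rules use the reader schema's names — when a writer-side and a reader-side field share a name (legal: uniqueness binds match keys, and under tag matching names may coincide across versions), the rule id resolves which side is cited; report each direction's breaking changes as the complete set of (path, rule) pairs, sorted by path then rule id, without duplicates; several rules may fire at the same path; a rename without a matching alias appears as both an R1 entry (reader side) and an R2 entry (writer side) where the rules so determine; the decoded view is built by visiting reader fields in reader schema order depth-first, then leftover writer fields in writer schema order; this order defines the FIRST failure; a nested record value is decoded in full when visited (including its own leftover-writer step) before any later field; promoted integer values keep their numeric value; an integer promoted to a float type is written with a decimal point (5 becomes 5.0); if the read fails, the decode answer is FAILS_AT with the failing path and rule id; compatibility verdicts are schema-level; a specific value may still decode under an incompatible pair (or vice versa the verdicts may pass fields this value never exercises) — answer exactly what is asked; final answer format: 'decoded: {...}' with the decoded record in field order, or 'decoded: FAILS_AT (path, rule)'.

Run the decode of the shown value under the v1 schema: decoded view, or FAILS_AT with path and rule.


each type pair in Ticket: writer, then reader
migrating the Ticket value to v1:
  geo := null (not supplied -> null)
  attempts := 5
  balance := -0.5
  zip := 3 (no value, default fills)
  latitude := 3.75
  email := "gamma"
  avatar := 0xFF
  writer price: unmatched, discarded
  writer retries: unmatched, discarded
  writer signature: unmatched, discarded
  => decoded: {"geo": null, "attempts": 5, "balance": -0.5, "zip": 3, "latitude": 3.75, "email": "gamma", "avatar": 0xFF}
ruling out the remaining Ticket differences:
  removed field primary from record Meta (its key "primary" joins the reserved list) -> fires no rule on Ticket under this dialect and leaves the result unchanged
  added field price to record Ticket: required float32, tag 23 (in v2 it sits immediately before geo) -> shifts the Ticket verdicts, not this decode
  added field signature to record Ticket: required bytes, tag 14, default 0xC0DE (in v2 it sits immediately before avatar) -> fires no rule on Ticket under this dialect and leaves the result unchanged
  renamed field payload to avatar in record Meta -> fires no rule on Ticket under this dialect and leaves the result unchanged

decoded: {"geo": null, "attempts": 5, "balance": -0.5, "zip": 3, "latitude": 3.75, "email": "gamma", "avatar": 0xFF}


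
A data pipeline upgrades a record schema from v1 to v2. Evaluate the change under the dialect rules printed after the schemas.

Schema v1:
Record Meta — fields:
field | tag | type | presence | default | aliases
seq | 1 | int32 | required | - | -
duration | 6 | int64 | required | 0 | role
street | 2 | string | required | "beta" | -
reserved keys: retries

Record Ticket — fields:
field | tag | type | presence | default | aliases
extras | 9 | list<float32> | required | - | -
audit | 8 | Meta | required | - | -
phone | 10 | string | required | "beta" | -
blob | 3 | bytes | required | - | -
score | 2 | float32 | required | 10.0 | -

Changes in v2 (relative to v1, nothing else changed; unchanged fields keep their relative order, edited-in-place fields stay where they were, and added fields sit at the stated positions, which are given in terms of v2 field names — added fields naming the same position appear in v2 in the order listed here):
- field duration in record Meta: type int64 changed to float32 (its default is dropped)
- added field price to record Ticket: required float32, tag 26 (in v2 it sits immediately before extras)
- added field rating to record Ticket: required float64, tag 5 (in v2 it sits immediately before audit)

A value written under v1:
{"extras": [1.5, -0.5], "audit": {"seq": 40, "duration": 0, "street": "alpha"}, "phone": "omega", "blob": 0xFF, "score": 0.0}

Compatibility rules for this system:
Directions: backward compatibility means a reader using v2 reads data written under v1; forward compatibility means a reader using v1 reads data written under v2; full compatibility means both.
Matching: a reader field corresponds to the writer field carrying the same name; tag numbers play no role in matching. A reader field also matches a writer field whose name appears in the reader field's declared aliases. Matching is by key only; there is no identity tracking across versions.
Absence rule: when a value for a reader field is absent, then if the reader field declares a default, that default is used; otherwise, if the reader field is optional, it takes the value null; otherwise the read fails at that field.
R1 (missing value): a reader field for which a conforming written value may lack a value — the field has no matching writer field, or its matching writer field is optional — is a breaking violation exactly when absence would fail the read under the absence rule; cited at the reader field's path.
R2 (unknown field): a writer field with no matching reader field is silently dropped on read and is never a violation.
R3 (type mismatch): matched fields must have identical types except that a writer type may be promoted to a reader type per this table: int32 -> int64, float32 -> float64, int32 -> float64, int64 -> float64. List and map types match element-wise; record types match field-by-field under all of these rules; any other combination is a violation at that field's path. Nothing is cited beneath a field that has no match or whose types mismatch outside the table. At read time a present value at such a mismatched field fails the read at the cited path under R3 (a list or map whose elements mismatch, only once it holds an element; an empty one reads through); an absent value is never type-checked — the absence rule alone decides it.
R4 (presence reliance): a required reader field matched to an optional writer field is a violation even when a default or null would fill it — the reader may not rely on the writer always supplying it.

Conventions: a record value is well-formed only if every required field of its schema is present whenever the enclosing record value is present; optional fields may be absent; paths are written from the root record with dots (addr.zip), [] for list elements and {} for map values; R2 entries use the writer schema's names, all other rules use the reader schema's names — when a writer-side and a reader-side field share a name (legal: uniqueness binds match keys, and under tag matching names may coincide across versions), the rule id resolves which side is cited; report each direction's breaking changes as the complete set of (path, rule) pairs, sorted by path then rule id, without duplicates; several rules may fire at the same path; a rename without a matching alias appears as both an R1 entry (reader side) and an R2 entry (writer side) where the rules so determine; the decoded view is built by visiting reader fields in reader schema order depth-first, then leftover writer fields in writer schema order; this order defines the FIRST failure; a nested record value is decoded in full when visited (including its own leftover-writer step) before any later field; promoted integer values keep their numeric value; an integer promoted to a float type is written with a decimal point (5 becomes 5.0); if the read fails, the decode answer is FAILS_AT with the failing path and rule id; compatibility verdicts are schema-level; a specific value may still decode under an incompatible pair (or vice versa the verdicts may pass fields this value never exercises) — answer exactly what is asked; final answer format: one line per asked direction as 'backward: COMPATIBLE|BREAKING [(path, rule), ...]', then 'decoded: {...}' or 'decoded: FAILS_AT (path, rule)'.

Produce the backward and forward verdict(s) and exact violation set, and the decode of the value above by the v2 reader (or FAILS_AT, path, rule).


backward: BREAKING [(audit.duration, R3), (price, R1), (rating, R1)]; forward: BREAKING [(audit.duration, R3)]; decoded: FAILS_AT (price, R1)

each type pair in Ticket: writer, then reader
backward analysis of Ticket with v2 as reader and v1 as writer:
  no writer field matches reader price
  extras <- extras (list<float32> -> list<float32>, writer required)
  no writer field matches reader rating
  audit <- audit (Meta -> Meta, writer required)
  phone <- phone (string -> string, writer required)
  blob <- blob (bytes -> bytes, writer required)
  score <- score (float32 -> float32, writer required)
  audit.seq <- audit.seq (int32 -> int32, writer required)
  audit.duration <- audit.duration (int64 -> float32, writer required)
  audit.street <- audit.street (string -> string, writer required)
  rule R3 violated at audit.duration
  rule R1 violated at price
  rule R1 violated at rating
  => 3 violation(s): backward is BREAKING for Ticket
forward analysis of Ticket with v1 as reader and v2 as writer:
  extras <- extras (list<float32> -> list<float32>, writer required)
  audit <- audit (Meta -> Meta, writer required)
  phone <- phone (string -> string, writer required)
  blob <- blob (bytes -> bytes, writer required)
  score <- score (float32 -> float32, writer required)
  leftover writer field: price
  leftover writer field: rating
  audit.seq <- audit.seq (int32 -> int32, writer required)
  audit.duration <- audit.duration (float32 -> int64, writer required)
  audit.street <- audit.street (string -> string, writer required)
  rule R3 violated at audit.duration
  => 1 violation(s): forward is BREAKING for Ticket
migrating the Ticket value to v2:
  read fails at price under R1 (no fill)
  => FAILS_AT (price, R1)


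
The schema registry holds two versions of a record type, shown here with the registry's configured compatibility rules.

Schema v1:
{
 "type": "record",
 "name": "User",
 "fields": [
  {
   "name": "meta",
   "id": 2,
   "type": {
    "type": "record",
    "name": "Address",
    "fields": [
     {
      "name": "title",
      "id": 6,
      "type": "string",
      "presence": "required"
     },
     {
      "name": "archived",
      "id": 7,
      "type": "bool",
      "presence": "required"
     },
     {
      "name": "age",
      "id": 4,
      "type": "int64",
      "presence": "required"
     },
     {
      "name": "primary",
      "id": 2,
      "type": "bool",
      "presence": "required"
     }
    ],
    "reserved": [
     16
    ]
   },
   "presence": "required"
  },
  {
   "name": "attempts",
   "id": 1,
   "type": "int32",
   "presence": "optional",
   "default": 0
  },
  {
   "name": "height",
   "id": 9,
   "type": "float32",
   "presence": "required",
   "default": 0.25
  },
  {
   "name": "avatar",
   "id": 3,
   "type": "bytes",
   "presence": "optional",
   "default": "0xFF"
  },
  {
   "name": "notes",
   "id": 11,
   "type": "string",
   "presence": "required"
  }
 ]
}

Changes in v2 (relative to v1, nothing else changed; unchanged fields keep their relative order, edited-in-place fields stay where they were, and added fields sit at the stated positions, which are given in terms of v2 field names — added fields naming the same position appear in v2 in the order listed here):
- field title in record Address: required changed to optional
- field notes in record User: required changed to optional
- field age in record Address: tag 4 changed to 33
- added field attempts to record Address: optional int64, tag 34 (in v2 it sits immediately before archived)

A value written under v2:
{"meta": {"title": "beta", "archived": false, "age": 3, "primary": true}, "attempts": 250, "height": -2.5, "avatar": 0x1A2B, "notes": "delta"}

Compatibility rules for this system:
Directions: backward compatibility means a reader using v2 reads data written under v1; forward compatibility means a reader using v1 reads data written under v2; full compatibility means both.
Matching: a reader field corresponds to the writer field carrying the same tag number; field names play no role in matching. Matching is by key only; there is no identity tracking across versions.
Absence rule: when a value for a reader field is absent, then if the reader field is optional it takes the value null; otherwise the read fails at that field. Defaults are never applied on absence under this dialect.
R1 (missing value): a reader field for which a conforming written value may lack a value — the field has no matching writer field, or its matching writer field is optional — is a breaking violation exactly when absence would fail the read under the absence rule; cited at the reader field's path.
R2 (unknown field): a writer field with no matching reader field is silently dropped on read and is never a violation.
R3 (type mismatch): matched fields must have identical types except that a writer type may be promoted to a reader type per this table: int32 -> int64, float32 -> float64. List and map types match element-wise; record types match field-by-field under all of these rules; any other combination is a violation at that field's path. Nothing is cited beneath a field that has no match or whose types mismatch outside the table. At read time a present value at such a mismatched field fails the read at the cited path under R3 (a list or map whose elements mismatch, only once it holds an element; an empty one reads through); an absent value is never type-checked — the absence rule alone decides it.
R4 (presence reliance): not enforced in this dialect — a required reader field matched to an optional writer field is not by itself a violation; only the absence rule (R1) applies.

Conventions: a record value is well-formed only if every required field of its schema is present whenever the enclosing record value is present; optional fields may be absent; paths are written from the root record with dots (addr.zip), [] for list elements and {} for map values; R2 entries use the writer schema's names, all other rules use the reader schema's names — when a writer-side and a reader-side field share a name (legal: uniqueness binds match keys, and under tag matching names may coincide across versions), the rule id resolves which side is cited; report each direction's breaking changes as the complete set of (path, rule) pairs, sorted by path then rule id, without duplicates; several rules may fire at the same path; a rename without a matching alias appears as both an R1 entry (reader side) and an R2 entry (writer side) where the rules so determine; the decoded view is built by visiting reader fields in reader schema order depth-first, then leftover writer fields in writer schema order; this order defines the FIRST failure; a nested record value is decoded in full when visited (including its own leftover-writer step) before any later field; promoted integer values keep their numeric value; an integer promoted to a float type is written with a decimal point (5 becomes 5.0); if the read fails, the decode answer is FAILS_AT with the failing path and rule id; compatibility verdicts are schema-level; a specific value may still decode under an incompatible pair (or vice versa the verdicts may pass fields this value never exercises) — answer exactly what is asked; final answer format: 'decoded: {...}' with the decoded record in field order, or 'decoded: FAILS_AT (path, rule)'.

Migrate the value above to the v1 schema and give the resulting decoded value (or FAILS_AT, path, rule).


each type pair in User: writer, then reader
migrating the User value to v1:
  meta.title := "beta"
  meta.archived := false
  read fails at meta.age under R1 (no fill)
  => FAILS_AT (meta.age, R1)
the other User changes do not affect what is asked:
  field title in record Address: required changed to optional -> matters for User compatibility verdicts, not for this value's decode
  field notes in record User: required changed to optional -> matters for User compatibility verdicts, not for this value's decode
  added field attempts to record Address: optional int64, tag 34 (in v2 it sits immediately before archived) -> no rule fires on it and the decoded User view is identical with or without it

decoded: FAILS_AT (meta.age, R1)


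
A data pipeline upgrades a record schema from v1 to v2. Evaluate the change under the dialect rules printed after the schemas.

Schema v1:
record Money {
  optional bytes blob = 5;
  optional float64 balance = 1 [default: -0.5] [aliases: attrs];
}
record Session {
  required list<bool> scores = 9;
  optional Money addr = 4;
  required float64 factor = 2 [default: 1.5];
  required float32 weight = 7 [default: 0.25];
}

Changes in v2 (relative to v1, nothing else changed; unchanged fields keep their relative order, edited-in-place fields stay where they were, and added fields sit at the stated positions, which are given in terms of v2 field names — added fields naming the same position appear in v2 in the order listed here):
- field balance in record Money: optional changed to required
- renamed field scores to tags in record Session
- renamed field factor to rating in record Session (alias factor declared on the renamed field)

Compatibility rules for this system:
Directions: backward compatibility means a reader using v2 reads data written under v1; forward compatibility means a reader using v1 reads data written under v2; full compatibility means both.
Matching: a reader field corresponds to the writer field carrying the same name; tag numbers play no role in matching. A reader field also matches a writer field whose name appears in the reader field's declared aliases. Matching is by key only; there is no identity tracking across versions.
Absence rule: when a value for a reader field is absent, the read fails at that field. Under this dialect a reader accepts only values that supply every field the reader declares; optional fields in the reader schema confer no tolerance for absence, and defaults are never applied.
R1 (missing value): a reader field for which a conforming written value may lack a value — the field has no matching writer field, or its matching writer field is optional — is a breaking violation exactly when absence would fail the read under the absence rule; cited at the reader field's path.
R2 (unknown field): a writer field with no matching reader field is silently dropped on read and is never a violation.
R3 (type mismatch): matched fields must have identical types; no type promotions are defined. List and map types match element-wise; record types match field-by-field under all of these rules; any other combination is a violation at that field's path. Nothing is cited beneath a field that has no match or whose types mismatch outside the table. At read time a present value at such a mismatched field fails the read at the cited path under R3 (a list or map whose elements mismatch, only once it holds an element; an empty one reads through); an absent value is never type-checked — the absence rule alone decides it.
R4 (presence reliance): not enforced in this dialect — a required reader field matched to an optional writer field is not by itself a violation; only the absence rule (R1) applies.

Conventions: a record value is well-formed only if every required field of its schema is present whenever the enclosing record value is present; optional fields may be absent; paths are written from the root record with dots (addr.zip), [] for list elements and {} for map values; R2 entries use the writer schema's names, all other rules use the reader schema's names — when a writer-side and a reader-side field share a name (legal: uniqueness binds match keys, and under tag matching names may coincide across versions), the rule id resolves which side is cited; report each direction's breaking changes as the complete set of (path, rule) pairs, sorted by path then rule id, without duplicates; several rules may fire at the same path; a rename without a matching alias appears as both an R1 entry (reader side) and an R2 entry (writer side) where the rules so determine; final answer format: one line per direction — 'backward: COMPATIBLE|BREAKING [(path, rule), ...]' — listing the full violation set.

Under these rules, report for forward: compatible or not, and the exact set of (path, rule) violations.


the writer's type comes first in each Session pair
checking forward for Session: reader v1 against writer v2:
  no writer field matches reader scores
  addr <- addr (Money -> Money, writer optional)
  no writer field matches reader factor
  weight <- weight (float32 -> float32, writer required)
  writer field tags has no reader counterpart
  writer field rating has no reader counterpart
  addr.blob <- addr.blob (bytes -> bytes, writer optional)
  addr.balance <- addr.balance (float64 -> float64, writer required)
  violation R1 at addr
  violation R1 at addr.blob
  violation R1 at factor
  violation R1 at scores
  => forward: BREAKING (4)

forward: BREAKING [(addr, R1), (addr.blob, R1), (factor, R1), (scores, R1)]


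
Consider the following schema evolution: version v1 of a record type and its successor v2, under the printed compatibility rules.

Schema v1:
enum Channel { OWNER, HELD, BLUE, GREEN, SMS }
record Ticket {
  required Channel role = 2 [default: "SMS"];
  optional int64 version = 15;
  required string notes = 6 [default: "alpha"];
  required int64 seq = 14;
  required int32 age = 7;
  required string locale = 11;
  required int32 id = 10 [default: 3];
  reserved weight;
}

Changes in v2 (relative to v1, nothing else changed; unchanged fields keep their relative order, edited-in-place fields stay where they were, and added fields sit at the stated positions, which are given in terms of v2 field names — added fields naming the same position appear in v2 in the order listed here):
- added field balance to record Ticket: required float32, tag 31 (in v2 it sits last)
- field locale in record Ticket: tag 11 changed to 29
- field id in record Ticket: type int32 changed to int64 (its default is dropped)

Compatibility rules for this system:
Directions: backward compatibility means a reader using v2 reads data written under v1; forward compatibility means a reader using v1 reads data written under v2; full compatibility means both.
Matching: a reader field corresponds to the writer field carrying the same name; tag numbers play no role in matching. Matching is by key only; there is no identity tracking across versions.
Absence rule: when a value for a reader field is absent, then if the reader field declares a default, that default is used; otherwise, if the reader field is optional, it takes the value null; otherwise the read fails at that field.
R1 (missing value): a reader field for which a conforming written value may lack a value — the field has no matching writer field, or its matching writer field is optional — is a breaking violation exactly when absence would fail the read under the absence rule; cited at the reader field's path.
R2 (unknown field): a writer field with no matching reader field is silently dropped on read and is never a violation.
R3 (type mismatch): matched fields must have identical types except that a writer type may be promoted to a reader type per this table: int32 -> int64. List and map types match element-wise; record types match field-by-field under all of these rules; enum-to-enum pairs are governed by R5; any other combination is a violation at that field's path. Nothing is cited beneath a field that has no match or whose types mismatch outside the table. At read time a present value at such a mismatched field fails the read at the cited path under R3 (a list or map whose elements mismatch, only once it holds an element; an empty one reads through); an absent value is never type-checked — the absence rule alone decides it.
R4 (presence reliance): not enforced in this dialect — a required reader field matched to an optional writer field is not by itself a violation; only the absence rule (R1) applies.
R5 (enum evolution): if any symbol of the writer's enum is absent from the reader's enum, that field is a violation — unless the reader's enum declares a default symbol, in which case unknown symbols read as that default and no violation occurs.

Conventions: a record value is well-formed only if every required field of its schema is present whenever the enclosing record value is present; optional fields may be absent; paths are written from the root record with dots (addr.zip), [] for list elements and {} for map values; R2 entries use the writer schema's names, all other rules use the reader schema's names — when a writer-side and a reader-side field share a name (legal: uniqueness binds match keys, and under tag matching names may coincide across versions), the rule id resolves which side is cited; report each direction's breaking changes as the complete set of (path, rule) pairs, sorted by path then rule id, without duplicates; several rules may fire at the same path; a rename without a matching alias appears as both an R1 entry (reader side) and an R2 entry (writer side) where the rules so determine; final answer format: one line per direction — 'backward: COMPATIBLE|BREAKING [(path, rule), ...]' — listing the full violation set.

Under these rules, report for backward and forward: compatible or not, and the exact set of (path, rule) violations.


backward: BREAKING [(balance, R1)]; forward: BREAKING [(id, R3)]

arrows below run writer -> reader for Ticket
backward pass over Ticket, reader schema v2, writer schema v1:
  Channel -> Channel, writer required: role aligns to role
  int64 -> int64, writer optional: version aligns to version
  string -> string, writer required: notes aligns to notes
  int64 -> int64, writer required: seq aligns to seq
  int32 -> int32, writer required: age aligns to age
  string -> string, writer required: locale aligns to locale
  int32 -> int64, writer required: id aligns to id
  balance: no writer-side match
  rule R1 violated at balance
  => backward: BREAKING (1)
forward pass over Ticket, reader schema v1, writer schema v2:
  Channel -> Channel, writer required: role aligns to role
  int64 -> int64, writer optional: version aligns to version
  string -> string, writer required: notes aligns to notes
  int64 -> int64, writer required: seq aligns to seq
  int32 -> int32, writer required: age aligns to age
  string -> string, writer required: locale aligns to locale
  int64 -> int32, writer required: id aligns to id
  writer balance: unknown to reader
  rule R3 violated at id
  => forward: BREAKING (1)


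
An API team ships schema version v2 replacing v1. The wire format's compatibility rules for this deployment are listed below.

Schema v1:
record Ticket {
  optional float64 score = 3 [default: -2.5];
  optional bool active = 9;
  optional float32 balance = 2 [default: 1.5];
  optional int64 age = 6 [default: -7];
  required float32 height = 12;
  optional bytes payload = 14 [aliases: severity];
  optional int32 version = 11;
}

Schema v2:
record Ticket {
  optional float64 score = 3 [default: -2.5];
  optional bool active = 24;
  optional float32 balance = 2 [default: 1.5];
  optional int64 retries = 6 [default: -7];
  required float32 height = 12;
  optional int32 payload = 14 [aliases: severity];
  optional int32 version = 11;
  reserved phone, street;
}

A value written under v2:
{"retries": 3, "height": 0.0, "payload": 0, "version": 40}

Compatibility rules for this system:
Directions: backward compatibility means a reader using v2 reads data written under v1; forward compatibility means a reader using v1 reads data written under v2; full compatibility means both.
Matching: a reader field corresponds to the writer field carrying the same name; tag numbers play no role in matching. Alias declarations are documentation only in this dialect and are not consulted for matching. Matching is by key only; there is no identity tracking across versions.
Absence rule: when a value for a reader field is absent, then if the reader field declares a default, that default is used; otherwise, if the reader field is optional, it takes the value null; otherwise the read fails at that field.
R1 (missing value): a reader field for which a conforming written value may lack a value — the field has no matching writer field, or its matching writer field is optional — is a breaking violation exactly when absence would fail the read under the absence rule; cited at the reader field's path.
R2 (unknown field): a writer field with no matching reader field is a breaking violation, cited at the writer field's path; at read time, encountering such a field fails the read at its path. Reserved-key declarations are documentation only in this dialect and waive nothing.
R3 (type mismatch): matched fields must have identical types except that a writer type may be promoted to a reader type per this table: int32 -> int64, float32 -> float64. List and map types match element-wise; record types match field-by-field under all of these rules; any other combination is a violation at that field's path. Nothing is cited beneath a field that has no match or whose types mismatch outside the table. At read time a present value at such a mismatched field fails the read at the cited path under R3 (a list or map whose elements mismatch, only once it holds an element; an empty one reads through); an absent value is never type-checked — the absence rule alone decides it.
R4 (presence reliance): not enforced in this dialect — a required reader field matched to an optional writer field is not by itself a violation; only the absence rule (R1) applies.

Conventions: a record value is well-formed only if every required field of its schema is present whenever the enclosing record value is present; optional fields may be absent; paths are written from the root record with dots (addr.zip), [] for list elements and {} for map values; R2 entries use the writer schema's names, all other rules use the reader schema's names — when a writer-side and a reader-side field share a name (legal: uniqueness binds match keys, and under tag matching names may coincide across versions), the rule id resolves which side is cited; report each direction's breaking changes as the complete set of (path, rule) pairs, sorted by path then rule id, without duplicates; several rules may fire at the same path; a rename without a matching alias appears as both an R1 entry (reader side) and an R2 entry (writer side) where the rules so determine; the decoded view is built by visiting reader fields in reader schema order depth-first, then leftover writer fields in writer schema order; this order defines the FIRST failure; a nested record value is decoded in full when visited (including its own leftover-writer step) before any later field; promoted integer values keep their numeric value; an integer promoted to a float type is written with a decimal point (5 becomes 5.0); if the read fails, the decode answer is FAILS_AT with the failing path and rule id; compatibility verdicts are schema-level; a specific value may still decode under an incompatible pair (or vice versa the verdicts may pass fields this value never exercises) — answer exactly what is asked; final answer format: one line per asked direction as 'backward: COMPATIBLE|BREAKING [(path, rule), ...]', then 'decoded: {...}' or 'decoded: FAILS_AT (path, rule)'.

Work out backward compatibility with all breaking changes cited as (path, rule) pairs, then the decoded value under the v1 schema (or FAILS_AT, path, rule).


arrows below run writer -> reader for Ticket
backward analysis of Ticket with v2 as reader and v1 as writer:
  score <- score (float64 -> float64, writer optional)
  active <- active (bool -> bool, writer optional)
  balance <- balance (float32 -> float32, writer optional)
  no writer field matches reader retries
  height <- height (float32 -> float32, writer required)
  payload <- payload (bytes -> int32, writer optional)
  version <- version (int32 -> int32, writer optional)
  writer age: unknown to reader
  breaking: (age, R2)
  breaking: (payload, R3)
  => 2 violation(s): backward is BREAKING for Ticket
migrating the Ticket value to v1:
  score := -2.5 (no value, default fills)
  active := null (not supplied -> null)
  balance := 1.5 (no value, default fills)
  age := -7 (no value, default fills)
  height := 0.0
  read fails at payload under R3
  => FAILS_AT (payload, R3)
the other Ticket changes do not affect what is asked:
  field active in record Ticket: tag 9 changed to 24 -> fires no rule on Ticket, leaving the asked answer as it is

backward: BREAKING [(age, R2), (payload, R3)]; decoded: FAILS_AT (payload, R3)
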